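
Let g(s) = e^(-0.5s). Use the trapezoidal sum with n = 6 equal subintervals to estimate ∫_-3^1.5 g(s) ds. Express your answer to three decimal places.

Δs = (1.5 − (-3))/6 = 0.75.
g(-3) ≈ 4.482, g(-2.25) ≈ 3.080, g(-1.5) ≈ 2.117, g(-0.75) ≈ 1.455, g(0) ≈ 1.000, g(0.75) ≈ 0.687, g(1.5) ≈ 0.472.
T_6 = (Δs/2)·[g(s_0) + 2g(s_1) + ... + 2g(s_{5}) + g(s_6)].
Sum ≈ 8.112.

8.112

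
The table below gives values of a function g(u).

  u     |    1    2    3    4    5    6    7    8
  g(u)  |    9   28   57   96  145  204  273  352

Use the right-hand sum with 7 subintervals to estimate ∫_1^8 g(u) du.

Δu = 1.
Sum = 1·[28 + 57 + 96 + 145 + 204 + 273 + 352] = 1155.

1155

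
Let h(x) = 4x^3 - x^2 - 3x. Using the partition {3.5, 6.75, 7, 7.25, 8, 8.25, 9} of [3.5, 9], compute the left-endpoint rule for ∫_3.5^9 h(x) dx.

Subinterval widths: 3.25, 0.25, 0.25, 0.75, 0.25, 0.75.
Left endpoints: 3.5, 6.75, 7, 7.25, 8, 8.25.
h(3.5) = 148.75, h(6.75) = 1164.375, h(7) = 1302, h(7.25) = 1450, h(8) = 1960, h(8.25) = 2153.25.
Sum = Σ Δx_i · h(x_i).
Sum = 4292.46875.

4292.46875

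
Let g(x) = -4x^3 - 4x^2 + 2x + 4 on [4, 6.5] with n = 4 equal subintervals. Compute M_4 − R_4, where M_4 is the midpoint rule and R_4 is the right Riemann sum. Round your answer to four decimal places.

310.8887

M_4 ≈ -1768.193359.
R_4 = -2079.08203125.
M_4 − R_4 ≈ 310.8887.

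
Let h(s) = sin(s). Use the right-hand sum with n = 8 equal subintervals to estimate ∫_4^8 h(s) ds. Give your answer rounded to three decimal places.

-0.061

Δs = (8 − 4)/8 = 0.5.
Right endpoints: 4.5, 5, 5.5, 6, 6.5, 7, 7.5, 8.
h(4.5) ≈ -0.978, h(5) ≈ -0.959, h(5.5) ≈ -0.706, h(6) ≈ -0.279, h(6.5) ≈ 0.215, h(7) ≈ 0.657, h(7.5) ≈ 0.938, h(8) ≈ 0.989.
Sum = Δs · [h(4.5) + h(5) + h(5.5) + ...].
Sum ≈ -0.061.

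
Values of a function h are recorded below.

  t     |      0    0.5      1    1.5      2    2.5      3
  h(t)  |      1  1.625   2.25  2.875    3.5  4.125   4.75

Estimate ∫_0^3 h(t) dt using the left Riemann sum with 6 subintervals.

7.6875

Δt = 0.5.
Sum = 0.5·[1 + 1.625 + 2.25 + 2.875 + 3.5 + 4.125] = 7.6875.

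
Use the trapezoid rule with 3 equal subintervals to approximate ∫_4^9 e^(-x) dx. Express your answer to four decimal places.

0.0222

Δx = (9 − 4)/3 = 5/3.
f(4) ≈ 0.0183, f(17/3) ≈ 0.0035, f(22/3) ≈ 0.0007, f(9) ≈ 0.0001.
T_3 = (Δx/2)·[f(x_0) + 2f(x_1) + 2f(x_2) + f(x_3)].
Sum ≈ 0.0222.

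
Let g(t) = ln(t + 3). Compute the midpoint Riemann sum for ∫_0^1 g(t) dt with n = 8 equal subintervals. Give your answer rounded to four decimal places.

Δt = (1 − 0)/8 = 0.125.
Midpoints: 0.0625, 0.1875, 0.3125, 0.4375, 0.5625, 0.6875, 0.8125, 0.9375.
g(0.0625) ≈ 1.1192, g(0.1875) ≈ 1.1592, g(0.3125) ≈ 1.1977, g(0.4375) ≈ 1.2347, g(0.5625) ≈ 1.2705, g(0.6875) ≈ 1.3049, g(0.8125) ≈ 1.3383, g(0.9375) ≈ 1.3705.
Sum = Δt · [g(0.0625) + g(0.1875) + g(0.3125) + ...].
Sum ≈ 1.2494.

1.2494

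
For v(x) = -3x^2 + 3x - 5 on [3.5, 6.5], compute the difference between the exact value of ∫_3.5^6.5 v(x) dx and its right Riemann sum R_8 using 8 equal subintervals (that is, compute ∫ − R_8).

15.3984375

Exact integral: ∫_3.5^6.5 v(x) dx = -201.75.
R_8 = -217.1484375.
Error = -201.75 − (-217.1484375) = 15.3984375.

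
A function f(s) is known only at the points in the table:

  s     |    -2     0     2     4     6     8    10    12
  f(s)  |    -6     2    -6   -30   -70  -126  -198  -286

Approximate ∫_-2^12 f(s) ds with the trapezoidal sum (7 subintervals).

-1148

Δs = 2.
T_7 = (2/2)·[(-6) + 2·2 + 2·(-6) + 2·(-30) + 2·(-70) + 2·(-126) + 2·(-198) + (-286)] = -1148.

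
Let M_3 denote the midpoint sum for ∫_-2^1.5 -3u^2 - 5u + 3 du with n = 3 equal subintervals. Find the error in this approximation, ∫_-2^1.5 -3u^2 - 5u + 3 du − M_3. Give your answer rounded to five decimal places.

Exact integral: ∫_-2^1.5 f(u) du = 3.5.
M_3 ≈ 4.6909722.
Error ≈ 3.5 − 4.6909722 ≈ -1.19097.

-1.19097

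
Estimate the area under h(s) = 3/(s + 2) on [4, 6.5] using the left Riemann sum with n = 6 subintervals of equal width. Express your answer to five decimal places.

Δs = (6.5 − 4)/6 = 5/12.
Left endpoints: 4, 53/12, 29/6, 5.25, 17/3, 73/12.
h(4) = 0.5, h(53/12) = 36/77, h(29/6) = 18/41, h(5.25) = 12/29, h(17/3) = 9/23, h(73/12) = 36/97.
Sum = Δs · [h(4) + h(53/12) + h(29/6) + ...].
Sum ≈ 1.07616.

1.07616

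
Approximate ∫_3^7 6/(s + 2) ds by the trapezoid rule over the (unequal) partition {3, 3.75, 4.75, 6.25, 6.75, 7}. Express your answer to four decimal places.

3.5419

Subinterval widths: 0.75, 1, 1.5, 0.5, 0.25.
f(3) = 1.2, f(3.75) = 24/23, f(4.75) = 8/9, f(6.25) = 8/11, f(6.75) = 24/35, f(7) = 2/3.
On each subinterval the trapezoid contributes (Δs_i/2)·[f(s_{i-1}) + f(s_i)].
Sum ≈ 3.5419.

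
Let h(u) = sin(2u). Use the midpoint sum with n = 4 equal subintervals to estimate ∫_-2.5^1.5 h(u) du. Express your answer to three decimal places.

Δu = (1.5 − (-2.5))/4 = 1.
Midpoints: -2, -1, 0, 1.
h(-2) ≈ 0.757, h(-1) ≈ -0.909, h(0) ≈ 0.000, h(1) ≈ 0.909.
Sum = Δu · [h(-2) + h(-1) + h(0) + h(1)].
Sum ≈ 0.757.

0.757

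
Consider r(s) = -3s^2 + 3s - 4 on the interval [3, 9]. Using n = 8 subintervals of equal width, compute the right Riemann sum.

-693.9375

Δs = (9 − 3)/8 = 0.75.
Right endpoints: 3.75, 4.5, 5.25, 6, 6.75, 7.5, 8.25, 9.
r(3.75) = -34.9375, r(4.5) = -51.25, r(5.25) = -70.9375, r(6) = -94, r(6.75) = -120.4375, r(7.5) = -150.25, r(8.25) = -183.4375, r(9) = -220.
Sum = Δs · [r(3.75) + r(4.5) + r(5.25) + ...].
Sum = -693.9375.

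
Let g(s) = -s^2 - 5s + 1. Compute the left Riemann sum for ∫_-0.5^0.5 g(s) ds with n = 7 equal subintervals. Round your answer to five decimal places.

1.27041

Δs = (0.5 − (-0.5))/7 = 1/7.
Left endpoints: -0.5, -5/14, -3/14, -1/14, 1/14, 3/14, 5/14.
g(-0.5) = 3.25, g(-5/14) = 521/196, g(-3/14) = 397/196, g(-1/14) = 265/196, g(1/14) = 125/196, g(3/14) = -23/196, g(5/14) = -179/196.
Sum = Δs · [g(-0.5) + g(-5/14) + g(-3/14) + ...].
Sum ≈ 1.27041.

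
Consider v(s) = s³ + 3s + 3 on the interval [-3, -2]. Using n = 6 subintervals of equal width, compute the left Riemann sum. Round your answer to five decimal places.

Δs = (-2 − (-3))/6 = 1/6.
Left endpoints: -3, -17/6, -8/3, -2.5, -7/3, -13/6.
v(-3) = -33, v(-17/6) = -6101/216, v(-8/3) = -647/27, v(-2.5) = -20.125, v(-7/3) = -451/27, v(-13/6) = -2953/216.
Sum = Δs · [v(-3) + v(-17/6) + v(-8/3) + ...].
Sum ≈ -22.61806.

-22.61806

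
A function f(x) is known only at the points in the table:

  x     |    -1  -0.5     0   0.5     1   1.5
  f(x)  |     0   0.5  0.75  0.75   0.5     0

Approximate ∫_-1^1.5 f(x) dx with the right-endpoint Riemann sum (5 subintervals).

Δx = 0.5.
Sum = 0.5·[0.5 + 0.75 + 0.75 + 0.5 + 0] = 1.25.

1.25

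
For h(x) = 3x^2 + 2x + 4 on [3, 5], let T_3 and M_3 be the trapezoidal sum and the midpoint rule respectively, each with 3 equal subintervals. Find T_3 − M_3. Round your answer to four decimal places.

0.6667

T_3 ≈ 122.444444.
M_3 ≈ 121.777778.
T_3 − M_3 ≈ 0.6667.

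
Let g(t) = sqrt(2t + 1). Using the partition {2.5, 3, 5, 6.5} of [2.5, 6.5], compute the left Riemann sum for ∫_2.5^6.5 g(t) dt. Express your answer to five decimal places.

Subinterval widths: 0.5, 2, 1.5.
Left endpoints: 2.5, 3, 5.
g(2.5) ≈ 2.44949, g(3) ≈ 2.64575, g(5) ≈ 3.31662.
Sum = Σ Δt_i · g(t_i).
Sum ≈ 11.49118.

11.49118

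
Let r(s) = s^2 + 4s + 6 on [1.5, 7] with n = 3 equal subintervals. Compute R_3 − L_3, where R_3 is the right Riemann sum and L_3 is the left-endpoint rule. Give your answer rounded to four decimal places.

126.0417

R_3 ≈ 305.810185.
L_3 ≈ 179.768519.
R_3 − L_3 ≈ 126.0417.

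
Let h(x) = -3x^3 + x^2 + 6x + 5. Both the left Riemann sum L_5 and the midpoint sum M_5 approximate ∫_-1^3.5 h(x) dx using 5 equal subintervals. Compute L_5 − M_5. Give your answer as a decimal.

32.6784375

L_5 = -5.13.
M_5 = -37.8084375.
L_5 − M_5 = 32.6784375.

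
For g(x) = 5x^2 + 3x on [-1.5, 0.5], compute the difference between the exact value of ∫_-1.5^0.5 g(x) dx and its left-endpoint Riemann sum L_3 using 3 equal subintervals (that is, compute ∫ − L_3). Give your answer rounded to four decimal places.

Exact integral: ∫_-1.5^0.5 g(x) dx ≈ 2.833333.
L_3 ≈ 4.907407.
Error ≈ 2.833333 − 4.907407 ≈ -2.0741.

-2.0741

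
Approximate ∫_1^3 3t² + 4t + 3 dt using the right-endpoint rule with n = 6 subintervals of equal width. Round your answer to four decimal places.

53.4444

Δt = (3 − 1)/6 = 1/3.
Right endpoints: 4/3, 5/3, 2, 7/3, 8/3, 3.
f(4/3) = 41/3, f(5/3) = 18, f(2) = 23, f(7/3) = 86/3, f(8/3) = 35, f(3) = 42.
Sum = Δt · [f(4/3) + f(5/3) + f(2) + ...].
Sum ≈ 53.4444.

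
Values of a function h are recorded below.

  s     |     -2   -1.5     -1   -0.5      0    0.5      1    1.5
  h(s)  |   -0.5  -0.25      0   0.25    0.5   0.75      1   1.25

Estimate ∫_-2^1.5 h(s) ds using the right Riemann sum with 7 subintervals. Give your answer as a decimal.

1.75

Δs = 0.5.
Sum = 0.5·[(-0.25) + 0 + 0.25 + 0.5 + 0.75 + 1 + 1.25] = 1.75.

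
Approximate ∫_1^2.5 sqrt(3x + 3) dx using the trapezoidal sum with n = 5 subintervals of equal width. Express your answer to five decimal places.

4.29376

Δx = (2.5 − 1)/5 = 0.3.
f(1) ≈ 2.44949, f(1.3) ≈ 2.62679, f(1.6) ≈ 2.79285, f(1.9) ≈ 2.94958, f(2.2) ≈ 3.09839, f(2.5) ≈ 3.24037.
T_5 = (Δx/2)·[f(x_0) + 2f(x_1) + ... + 2f(x_{4}) + f(x_5)].
Sum ≈ 4.29376.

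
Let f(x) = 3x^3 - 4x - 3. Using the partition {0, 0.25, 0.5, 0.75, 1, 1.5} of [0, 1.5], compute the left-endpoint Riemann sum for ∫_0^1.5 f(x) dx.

-6.078125

Subinterval widths: 0.25, 0.25, 0.25, 0.25, 0.5.
Left endpoints: 0, 0.25, 0.5, 0.75, 1.
f(0) = -3, f(0.25) = -3.953125, f(0.5) = -4.625, f(0.75) = -4.734375, f(1) = -4.
Sum = Σ Δx_i · f(x_i).
Sum = -6.078125.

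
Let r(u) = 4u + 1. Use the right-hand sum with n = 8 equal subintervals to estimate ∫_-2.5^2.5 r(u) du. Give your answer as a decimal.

Δu = (2.5 − (-2.5))/8 = 0.625.
Right endpoints: -1.875, -1.25, -0.625, 0, 0.625, 1.25, 1.875, 2.5.
r(-1.875) = -6.5, r(-1.25) = -4, r(-0.625) = -1.5, r(0) = 1, r(0.625) = 3.5, r(1.25) = 6, r(1.875) = 8.5, r(2.5) = 11.
Sum = Δu · [r(-1.875) + r(-1.25) + r(-0.625) + ...].
Sum = 11.25.

11.25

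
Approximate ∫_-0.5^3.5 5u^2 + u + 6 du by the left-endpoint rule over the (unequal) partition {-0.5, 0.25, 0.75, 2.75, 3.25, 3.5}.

66.265625

Subinterval widths: 0.75, 0.5, 2, 0.5, 0.25.
Left endpoints: -0.5, 0.25, 0.75, 2.75, 3.25.
f(-0.5) = 6.75, f(0.25) = 6.5625, f(0.75) = 9.5625, f(2.75) = 46.5625, f(3.25) = 62.0625.
Sum = Σ Δu_i · f(u_i).
Sum = 66.265625.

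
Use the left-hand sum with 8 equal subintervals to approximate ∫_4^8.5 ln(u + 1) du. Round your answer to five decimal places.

Δu = (8.5 − 4)/8 = 0.5625.
Left endpoints: 4, 4.5625, 5.125, 5.6875, 6.25, 6.8125, 7.375, 7.9375.
f(4) ≈ 1.60944, f(4.5625) ≈ 1.71605, f(5.125) ≈ 1.81238, f(5.6875) ≈ 1.90024, f(6.25) ≈ 1.98100, f(6.8125) ≈ 2.05573, f(7.375) ≈ 2.12525, f(7.9375) ≈ 2.19026.
Sum = Δu · [f(4) + f(4.5625) + f(5.125) + ...].
Sum ≈ 8.65707.

8.65707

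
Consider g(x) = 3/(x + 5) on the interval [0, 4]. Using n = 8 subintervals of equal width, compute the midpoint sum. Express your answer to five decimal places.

1.76250

Δx = (4 − 0)/8 = 0.5.
Midpoints: 0.25, 0.75, 1.25, 1.75, 2.25, 2.75, 3.25, 3.75.
g(0.25) = 4/7, g(0.75) = 12/23, g(1.25) = 0.48, g(1.75) = 4/9, g(2.25) = 12/29, g(2.75) = 12/31, g(3.25) = 4/11, g(3.75) = 12/35.
Sum = Δx · [g(0.25) + g(0.75) + g(1.25) + ...].
Sum ≈ 1.76250.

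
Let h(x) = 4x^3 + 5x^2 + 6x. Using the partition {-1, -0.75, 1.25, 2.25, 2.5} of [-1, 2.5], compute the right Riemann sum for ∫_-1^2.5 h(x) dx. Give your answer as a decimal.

156.96875

Subinterval widths: 0.25, 2, 1, 0.25.
Right endpoints: -0.75, 1.25, 2.25, 2.5.
h(-0.75) = -3.375, h(1.25) = 23.125, h(2.25) = 84.375, h(2.5) = 108.75.
Sum = Σ Δx_i · h(x_i).
Sum = 156.96875.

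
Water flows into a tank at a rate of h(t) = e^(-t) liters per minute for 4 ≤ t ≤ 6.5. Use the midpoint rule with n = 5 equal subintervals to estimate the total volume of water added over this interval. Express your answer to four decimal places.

0.0166

Δt = (6.5 − 4)/5 = 0.5.
Midpoints: 4.25, 4.75, 5.25, 5.75, 6.25.
h(4.25) ≈ 0.0143, h(4.75) ≈ 0.0087, h(5.25) ≈ 0.0052, h(5.75) ≈ 0.0032, h(6.25) ≈ 0.0019.
Sum = Δt · [h(4.25) + h(4.75) + h(5.25) + h(5.75) + h(6.25)].
Sum ≈ 0.0166.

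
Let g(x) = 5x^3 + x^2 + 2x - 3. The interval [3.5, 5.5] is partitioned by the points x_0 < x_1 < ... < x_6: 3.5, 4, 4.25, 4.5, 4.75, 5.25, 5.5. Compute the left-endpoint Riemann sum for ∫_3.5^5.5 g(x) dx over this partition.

894.984375

Subinterval widths: 0.5, 0.25, 0.25, 0.25, 0.5, 0.25.
Left endpoints: 3.5, 4, 4.25, 4.5, 4.75, 5.25.
g(3.5) = 230.625, g(4) = 341, g(4.25) = 407.390625, g(4.5) = 481.875, g(4.75) = 564.921875, g(5.25) = 758.578125.
Sum = Σ Δx_i · g(x_i).
Sum = 894.984375.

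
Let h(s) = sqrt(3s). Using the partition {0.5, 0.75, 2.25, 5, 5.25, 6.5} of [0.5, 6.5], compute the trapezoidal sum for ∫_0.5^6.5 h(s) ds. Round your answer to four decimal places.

Subinterval widths: 0.25, 1.5, 2.75, 0.25, 1.25.
h(0.5) ≈ 1.2247, h(0.75) ≈ 1.5000, h(2.25) ≈ 2.5981, h(5) ≈ 3.8730, h(5.25) ≈ 3.9686, h(6.5) ≈ 4.4159.
On each subinterval the trapezoid contributes (Δs_i/2)·[h(s_{i-1}) + h(s_i)].
Sum ≈ 18.5324.

18.5324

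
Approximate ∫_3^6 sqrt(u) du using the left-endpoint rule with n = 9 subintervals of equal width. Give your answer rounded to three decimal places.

Δu = (6 − 3)/9 = 1/3.
Left endpoints: 3, 10/3, 11/3, 4, 13/3, 14/3, 5, 16/3, 17/3.
f(3) ≈ 1.732, f(10/3) ≈ 1.826, f(11/3) ≈ 1.915, f(4) ≈ 2.000, f(13/3) ≈ 2.082, f(14/3) ≈ 2.160, f(5) ≈ 2.236, f(16/3) ≈ 2.309, f(17/3) ≈ 2.380.
Sum = Δu · [f(3) + f(10/3) + f(11/3) + ...].
Sum ≈ 6.214.

6.214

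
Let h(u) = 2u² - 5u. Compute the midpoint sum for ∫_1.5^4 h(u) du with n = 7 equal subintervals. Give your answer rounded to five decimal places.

Δu = (4 − 1.5)/7 = 5/14.
Midpoints: 47/28, 57/28, 67/28, 2.75, 87/28, 97/28, 107/28.
h(47/28) = -1081/392, h(57/28) = -741/392, h(67/28) = -201/392, h(2.75) = 1.375, h(87/28) = 1479/392, h(97/28) = 2619/392, h(107/28) = 3959/392.
Sum = Δu · [h(47/28) + h(57/28) + h(67/28) + ...].
Sum ≈ 5.98852.

5.98852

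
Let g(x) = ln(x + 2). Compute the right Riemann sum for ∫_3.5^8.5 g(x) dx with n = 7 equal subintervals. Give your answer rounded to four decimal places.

10.5406

Δx = (8.5 − 3.5)/7 = 5/7.
Right endpoints: 59/14, 69/14, 79/14, 89/14, 99/14, 109/14, 8.5.
g(59/14) ≈ 1.8269, g(69/14) ≈ 1.9357, g(79/14) ≈ 2.0338, g(89/14) ≈ 2.1231, g(99/14) ≈ 2.2051, g(109/14) ≈ 2.2809, g(8.5) ≈ 2.3514.
Sum = Δx · [g(59/14) + g(69/14) + g(79/14) + ...].
Sum ≈ 10.5406.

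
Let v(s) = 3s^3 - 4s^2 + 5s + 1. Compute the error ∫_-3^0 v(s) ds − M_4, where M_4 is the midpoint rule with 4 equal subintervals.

Exact integral: ∫_-3^0 v(s) ds = -116.25.
M_4 = -113.7890625.
Error = -116.25 − (-113.7890625) = -2.4609375.

-2.4609375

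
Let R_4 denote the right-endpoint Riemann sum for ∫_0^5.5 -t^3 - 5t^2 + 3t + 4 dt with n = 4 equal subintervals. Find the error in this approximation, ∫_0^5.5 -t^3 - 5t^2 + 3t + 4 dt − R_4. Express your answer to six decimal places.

229.986654

Exact integral: ∫_0^5.5 f(t) dt ≈ -438.68229167.
R_4 ≈ -668.66894531.
Error ≈ -438.68229167 − (-668.66894531) ≈ 229.986654.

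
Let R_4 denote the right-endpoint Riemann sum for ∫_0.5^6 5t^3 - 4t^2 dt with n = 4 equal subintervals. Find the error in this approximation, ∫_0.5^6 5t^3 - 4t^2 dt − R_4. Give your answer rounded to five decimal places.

-721.31283

Exact integral: ∫_0.5^6 f(t) dt ≈ 1332.0885417.
R_4 ≈ 2053.4013672.
Error ≈ 1332.0885417 − 2053.4013672 ≈ -721.31283.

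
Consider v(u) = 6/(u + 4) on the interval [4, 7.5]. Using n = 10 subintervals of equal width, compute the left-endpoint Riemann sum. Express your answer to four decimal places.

2.2179

Δu = (7.5 − 4)/10 = 0.35.
Left endpoints: 4, 4.35, 4.7, 5.05, 5.4, 5.75, 6.1, 6.45, 6.8, 7.15.
v(4) = 0.75, v(4.35) = 120/167, v(4.7) = 20/29, v(5.05) = 120/181, v(5.4) = 30/47, v(5.75) = 8/13, v(6.1) = 60/101, v(6.45) = 120/209, v(6.8) = 5/9, v(7.15) = 120/223.
Sum = Δu · [v(4) + v(4.35) + v(4.7) + ...].
Sum ≈ 2.2179.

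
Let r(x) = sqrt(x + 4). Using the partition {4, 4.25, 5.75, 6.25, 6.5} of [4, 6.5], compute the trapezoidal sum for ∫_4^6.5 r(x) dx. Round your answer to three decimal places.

Subinterval widths: 0.25, 1.5, 0.5, 0.25.
r(4) ≈ 2.828, r(4.25) ≈ 2.872, r(5.75) ≈ 3.122, r(6.25) ≈ 3.202, r(6.5) ≈ 3.240.
On each subinterval the trapezoid contributes (Δx_i/2)·[r(x_{i-1}) + r(x_i)].
Sum ≈ 7.595.

7.595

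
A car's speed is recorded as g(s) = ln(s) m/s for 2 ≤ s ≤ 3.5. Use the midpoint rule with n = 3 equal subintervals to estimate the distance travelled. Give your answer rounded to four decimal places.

Δs = (3.5 − 2)/3 = 0.5.
Midpoints: 2.25, 2.75, 3.25.
g(2.25) ≈ 0.8109, g(2.75) ≈ 1.0116, g(3.25) ≈ 1.1787.
Sum = Δs · [g(2.25) + g(2.75) + g(3.25)].
Sum ≈ 1.5006.

1.5006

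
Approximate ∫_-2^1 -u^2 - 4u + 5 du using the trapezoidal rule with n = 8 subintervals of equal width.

17.9296875

Δu = (1 − (-2))/8 = 0.375.
f(-2) = 9, f(-1.625) = 8.859375, f(-1.25) = 8.4375, f(-0.875) = 7.734375, f(-0.5) = 6.75, f(-0.125) = 5.484375, f(0.25) = 3.9375, f(0.625) = 2.109375, f(1) = 0.
T_8 = (Δu/2)·[f(u_0) + 2f(u_1) + ... + 2f(u_{7}) + f(u_8)].
Sum = 17.9296875.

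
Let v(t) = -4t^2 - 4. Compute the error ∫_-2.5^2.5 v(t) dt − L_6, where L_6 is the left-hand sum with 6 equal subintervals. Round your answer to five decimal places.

Exact integral: ∫_-2.5^2.5 v(t) dt ≈ -61.6666667.
L_6 ≈ -63.9814815.
Error ≈ -61.6666667 − (-63.9814815) ≈ 2.31481.

2.31481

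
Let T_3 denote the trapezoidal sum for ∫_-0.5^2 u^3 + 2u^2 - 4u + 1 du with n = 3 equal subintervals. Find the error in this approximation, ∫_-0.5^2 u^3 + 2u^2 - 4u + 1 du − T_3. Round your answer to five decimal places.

-1.22975

Exact integral: ∫_-0.5^2 f(u) du ≈ 4.4010417.
T_3 ≈ 5.6307870.
Error ≈ 4.4010417 − 5.6307870 ≈ -1.22975.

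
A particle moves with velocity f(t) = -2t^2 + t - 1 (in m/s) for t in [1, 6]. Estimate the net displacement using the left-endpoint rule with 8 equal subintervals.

Δt = (6 − 1)/8 = 0.625.
Left endpoints: 1, 1.625, 2.25, 2.875, 3.5, 4.125, 4.75, 5.375.
f(1) = -2, f(1.625) = -4.65625, f(2.25) = -8.875, f(2.875) = -14.65625, f(3.5) = -22, f(4.125) = -30.90625, f(4.75) = -41.375, f(5.375) = -53.40625.
Sum = Δt · [f(1) + f(1.625) + f(2.25) + ...].
Sum = -111.171875.

-111.171875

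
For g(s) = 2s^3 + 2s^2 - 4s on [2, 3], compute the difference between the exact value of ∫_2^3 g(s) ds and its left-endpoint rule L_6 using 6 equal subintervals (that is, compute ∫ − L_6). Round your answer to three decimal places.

Exact integral: ∫_2^3 g(s) ds ≈ 35.16667.
L_6 ≈ 31.57870.
Error ≈ 35.16667 − 31.57870 ≈ 3.588.

3.588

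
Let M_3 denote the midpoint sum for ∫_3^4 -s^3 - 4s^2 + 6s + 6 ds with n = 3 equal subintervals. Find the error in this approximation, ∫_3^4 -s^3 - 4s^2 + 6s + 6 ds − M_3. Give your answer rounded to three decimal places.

-0.134

Exact integral: ∫_3^4 f(s) ds ≈ -66.08333.
M_3 ≈ -65.94907.
Error ≈ -66.08333 − (-65.94907) ≈ -0.134.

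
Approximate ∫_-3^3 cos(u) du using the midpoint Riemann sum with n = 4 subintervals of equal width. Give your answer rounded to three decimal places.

0.311

Δu = (3 − (-3))/4 = 1.5.
Midpoints: -2.25, -0.75, 0.75, 2.25.
f(-2.25) ≈ -0.628, f(-0.75) ≈ 0.732, f(0.75) ≈ 0.732, f(2.25) ≈ -0.628.
Sum = Δu · [f(-2.25) + f(-0.75) + f(0.75) + f(2.25)].
Sum ≈ 0.311.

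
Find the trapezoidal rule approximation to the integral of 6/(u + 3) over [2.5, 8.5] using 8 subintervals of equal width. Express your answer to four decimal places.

Δu = (8.5 − 2.5)/8 = 0.75.
f(2.5) = 12/11, f(3.25) = 0.96, f(4) = 6/7, f(4.75) = 24/31, f(5.5) = 12/17, f(6.25) = 24/37, f(7) = 0.6, f(7.75) = 24/43, f(8.5) = 12/23.
T_8 = (Δu/2)·[f(u_0) + 2f(u_1) + ... + 2f(u_{7}) + f(u_8)].
Sum ≈ 4.4327.

4.4327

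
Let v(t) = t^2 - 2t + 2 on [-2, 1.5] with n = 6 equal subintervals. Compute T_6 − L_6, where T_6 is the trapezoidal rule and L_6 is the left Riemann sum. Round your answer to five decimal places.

T_6 ≈ 12.7401620.
L_6 ≈ 15.2922454.
T_6 − L_6 ≈ -2.55208.

-2.55208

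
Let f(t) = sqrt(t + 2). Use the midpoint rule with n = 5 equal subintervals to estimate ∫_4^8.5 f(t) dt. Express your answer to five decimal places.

Δt = (8.5 − 4)/5 = 0.9.
Midpoints: 4.45, 5.35, 6.25, 7.15, 8.05.
f(4.45) ≈ 2.53969, f(5.35) ≈ 2.71109, f(6.25) ≈ 2.87228, f(7.15) ≈ 3.02490, f(8.05) ≈ 3.17017.
Sum = Δt · [f(4.45) + f(5.35) + f(6.25) + f(7.15) + f(8.05)].
Sum ≈ 12.88631.

12.88631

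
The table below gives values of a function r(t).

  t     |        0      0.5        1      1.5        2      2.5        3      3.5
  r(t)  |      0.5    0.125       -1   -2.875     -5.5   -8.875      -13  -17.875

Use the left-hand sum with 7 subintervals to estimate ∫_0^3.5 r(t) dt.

-15.3125

Δt = 0.5.
Sum = 0.5·[0.5 + 0.125 + (-1) + (-2.875) + (-5.5) + (-8.875) + (-13)] = -15.3125.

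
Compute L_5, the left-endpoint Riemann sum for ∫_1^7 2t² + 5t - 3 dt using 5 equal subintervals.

257.28

Δt = (7 − 1)/5 = 1.2.
Left endpoints: 1, 2.2, 3.4, 4.6, 5.8.
f(1) = 4, f(2.2) = 17.68, f(3.4) = 37.12, f(4.6) = 62.32, f(5.8) = 93.28.
Sum = Δt · [f(1) + f(2.2) + f(3.4) + f(4.6) + f(5.8)].
Sum = 257.28.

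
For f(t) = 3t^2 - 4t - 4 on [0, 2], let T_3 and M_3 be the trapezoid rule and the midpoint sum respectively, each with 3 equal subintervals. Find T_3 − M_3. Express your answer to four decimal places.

T_3 ≈ -7.555556.
M_3 ≈ -8.222222.
T_3 − M_3 ≈ 0.6667.

0.6667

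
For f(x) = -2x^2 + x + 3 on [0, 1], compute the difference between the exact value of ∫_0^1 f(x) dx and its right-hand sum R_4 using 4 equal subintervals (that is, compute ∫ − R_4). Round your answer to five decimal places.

0.14583

Exact integral: ∫_0^1 f(x) dx ≈ 2.8333333.
R_4 = 2.6875.
Error ≈ 2.8333333 − 2.6875 ≈ 0.14583.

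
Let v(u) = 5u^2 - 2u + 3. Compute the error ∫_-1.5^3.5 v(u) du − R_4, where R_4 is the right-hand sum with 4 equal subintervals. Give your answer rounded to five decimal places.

Exact integral: ∫_-1.5^3.5 v(u) du ≈ 82.0833333.
R_4 = 113.59375.
Error ≈ 82.0833333 − 113.59375 ≈ -31.51042.

-31.51042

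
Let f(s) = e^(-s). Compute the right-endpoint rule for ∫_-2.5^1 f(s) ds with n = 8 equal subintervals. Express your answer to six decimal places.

9.418018

Δs = (1 − (-2.5))/8 = 0.4375.
Right endpoints: -2.0625, -1.625, -1.1875, -0.75, -0.3125, 0.125, 0.5625, 1.
f(-2.0625) ≈ 7.865609, f(-1.625) ≈ 5.078419, f(-1.1875) ≈ 3.278874, f(-0.75) ≈ 2.117000, f(-0.3125) ≈ 1.366838, f(0.125) ≈ 0.882497, f(0.5625) ≈ 0.569783, f(1) ≈ 0.367879.
Sum = Δs · [f(-2.0625) + f(-1.625) + f(-1.1875) + ...].
Sum ≈ 9.418018.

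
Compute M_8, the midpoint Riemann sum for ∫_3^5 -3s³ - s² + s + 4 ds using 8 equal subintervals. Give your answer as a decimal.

Δs = (5 − 3)/8 = 0.25.
Midpoints: 3.125, 3.375, 3.625, 3.875, 4.125, 4.375, 4.625, 4.875.
f(3.125) = -48227/512, f(3.375) = -61105/512, f(3.625) = -75991/512, f(3.875) = -93029/512, f(4.125) = -112363/512, f(4.375) = -134137/512, f(4.625) = -158495/512, f(4.875) = -185581/512.
Sum = Δs · [f(3.125) + f(3.375) + f(3.625) + ...].
Sum = -424.28125.

-424.28125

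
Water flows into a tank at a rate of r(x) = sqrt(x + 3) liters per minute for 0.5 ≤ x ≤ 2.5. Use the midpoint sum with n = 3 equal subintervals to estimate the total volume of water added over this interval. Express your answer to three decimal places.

4.235

Δx = (2.5 − 0.5)/3 = 2/3.
Midpoints: 5/6, 1.5, 13/6.
r(5/6) ≈ 1.958, r(1.5) ≈ 2.121, r(13/6) ≈ 2.273.
Sum = Δx · [r(5/6) + r(1.5) + r(13/6)].
Sum ≈ 4.235.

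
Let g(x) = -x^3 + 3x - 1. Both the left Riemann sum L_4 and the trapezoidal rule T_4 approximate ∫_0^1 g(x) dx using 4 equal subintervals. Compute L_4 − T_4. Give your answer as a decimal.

-0.25

L_4 = -0.015625.
T_4 = 0.234375.
L_4 − T_4 = -0.25.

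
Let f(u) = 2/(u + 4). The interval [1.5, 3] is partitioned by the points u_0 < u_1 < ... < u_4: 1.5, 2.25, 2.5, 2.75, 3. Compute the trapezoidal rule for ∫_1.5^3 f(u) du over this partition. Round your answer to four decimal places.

Subinterval widths: 0.75, 0.25, 0.25, 0.25.
f(1.5) = 4/11, f(2.25) = 0.32, f(2.5) = 4/13, f(2.75) = 8/27, f(3) = 2/7.
On each subinterval the trapezoid contributes (Δu_i/2)·[f(u_{i-1}) + f(u_i)].
Sum ≈ 0.4831.

0.4831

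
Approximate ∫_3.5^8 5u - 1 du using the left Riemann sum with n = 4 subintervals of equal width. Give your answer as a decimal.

Δu = (8 − 3.5)/4 = 1.125.
Left endpoints: 3.5, 4.625, 5.75, 6.875.
f(3.5) = 16.5, f(4.625) = 22.125, f(5.75) = 27.75, f(6.875) = 33.375.
Sum = Δu · [f(3.5) + f(4.625) + f(5.75) + f(6.875)].
Sum = 112.21875.

112.21875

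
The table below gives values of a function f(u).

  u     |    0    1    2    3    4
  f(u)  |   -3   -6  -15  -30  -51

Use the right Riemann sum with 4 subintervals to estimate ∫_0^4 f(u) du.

Δu = 1.
Sum = 1·[(-6) + (-15) + (-30) + (-51)] = -102.

-102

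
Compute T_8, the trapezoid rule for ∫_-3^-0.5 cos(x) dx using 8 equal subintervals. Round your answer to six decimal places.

Δx = (-0.5 − (-3))/8 = 0.3125.
f(-3) ≈ -0.989992, f(-2.6875) ≈ -0.898659, f(-2.375) ≈ -0.720278, f(-2.0625) ≈ -0.472128, f(-1.75) ≈ -0.178246, f(-1.4375) ≈ 0.132902, f(-1.125) ≈ 0.431177, f(-0.8125) ≈ 0.687686, f(-0.5) ≈ 0.877583.
T_8 = (Δx/2)·[f(x_0) + 2f(x_1) + ... + 2f(x_{7}) + f(x_8)].
Sum ≈ -0.335548.

-0.335548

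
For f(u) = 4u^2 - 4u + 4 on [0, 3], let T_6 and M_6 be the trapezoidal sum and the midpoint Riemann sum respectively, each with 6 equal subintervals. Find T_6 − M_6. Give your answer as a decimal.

0.75

T_6 = 30.5.
M_6 = 29.75.
T_6 − M_6 = 0.75.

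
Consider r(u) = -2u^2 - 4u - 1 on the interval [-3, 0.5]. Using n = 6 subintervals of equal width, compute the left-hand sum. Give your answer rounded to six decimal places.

Δu = (0.5 − (-3))/6 = 7/12.
Left endpoints: -3, -29/12, -11/6, -1.25, -2/3, -1/12.
r(-3) = -7, r(-29/12) = -217/72, r(-11/6) = -7/18, r(-1.25) = 0.875, r(-2/3) = 7/9, r(-1/12) = -49/72.
Sum = Δu · [r(-3) + r(-29/12) + r(-11/6) + ...].
Sum ≈ -5.501157.

-5.501157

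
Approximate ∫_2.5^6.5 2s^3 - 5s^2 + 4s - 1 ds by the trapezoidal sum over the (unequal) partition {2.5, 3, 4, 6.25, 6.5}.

Subinterval widths: 0.5, 1, 2.25, 0.25.
f(2.5) = 9, f(3) = 20, f(4) = 63, f(6.25) = 316.96875, f(6.5) = 363.
On each subinterval the trapezoid contributes (Δs_i/2)·[f(s_{i-1}) + f(s_i)].
Sum = 561.2109375.

561.2109375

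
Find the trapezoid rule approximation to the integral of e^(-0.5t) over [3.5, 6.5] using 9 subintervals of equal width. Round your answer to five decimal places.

Δt = (6.5 − 3.5)/9 = 1/3.
f(3.5) ≈ 0.17377, f(23/6) ≈ 0.14710, f(25/6) ≈ 0.12451, f(4.5) ≈ 0.10540, f(29/6) ≈ 0.08922, f(31/6) ≈ 0.07552, f(5.5) ≈ 0.06393, f(35/6) ≈ 0.05411, f(37/6) ≈ 0.04581, f(6.5) ≈ 0.03877.
T_9 = (Δt/2)·[f(t_0) + 2f(t_1) + ... + 2f(t_{8}) + f(t_9)].
Sum ≈ 0.27062.

0.27062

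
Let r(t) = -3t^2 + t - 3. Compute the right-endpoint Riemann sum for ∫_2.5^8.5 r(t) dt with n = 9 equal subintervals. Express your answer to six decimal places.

-648.833333

Δt = (8.5 − 2.5)/9 = 2/3.
Right endpoints: 19/6, 23/6, 4.5, 31/6, 35/6, 6.5, 43/6, 47/6, 8.5.
r(19/6) = -359/12, r(23/6) = -43.25, r(4.5) = -59.25, r(31/6) = -935/12, r(35/6) = -99.25, r(6.5) = -123.25, r(43/6) = -1799/12, r(47/6) = -179.25, r(8.5) = -211.25.
Sum = Δt · [r(19/6) + r(23/6) + r(4.5) + ...].
Sum ≈ -648.833333.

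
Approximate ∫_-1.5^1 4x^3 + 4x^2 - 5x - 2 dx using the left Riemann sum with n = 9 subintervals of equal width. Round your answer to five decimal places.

Δx = (1 − (-1.5))/9 = 5/18.
Left endpoints: -1.5, -11/9, -17/18, -2/3, -7/18, -1/9, 1/6, 4/9, 13/18.
f(-1.5) = 1, f(-11/9) = 2029/729, f(-17/18) = 2129/729, f(-2/3) = 52/27, f(-7/18) = 229/729, f(-1/9) = -1021/729, f(1/6) = -73/27, f(4/9) = -2246/729, f(13/18) = -1471/729.
Sum = Δx · [f(-1.5) + f(-11/9) + f(-17/18) + ...].
Sum ≈ -0.07202.

-0.07202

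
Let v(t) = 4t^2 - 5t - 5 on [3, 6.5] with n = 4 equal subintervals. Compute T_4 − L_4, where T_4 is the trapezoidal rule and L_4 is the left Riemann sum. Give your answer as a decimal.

T_4 = 231.328125.
L_4 = 180.796875.
T_4 − L_4 = 50.53125.

50.53125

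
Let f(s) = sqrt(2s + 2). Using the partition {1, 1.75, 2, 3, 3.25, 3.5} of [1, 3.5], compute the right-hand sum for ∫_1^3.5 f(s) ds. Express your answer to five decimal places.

6.67857

Subinterval widths: 0.75, 0.25, 1, 0.25, 0.25.
Right endpoints: 1.75, 2, 3, 3.25, 3.5.
f(1.75) ≈ 2.34521, f(2) ≈ 2.44949, f(3) ≈ 2.82843, f(3.25) ≈ 2.91548, f(3.5) ≈ 3.00000.
Sum = Σ Δs_i · f(s_i).
Sum ≈ 6.67857.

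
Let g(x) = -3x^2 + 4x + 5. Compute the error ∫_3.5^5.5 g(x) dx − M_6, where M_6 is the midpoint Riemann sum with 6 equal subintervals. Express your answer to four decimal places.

Exact integral: ∫_3.5^5.5 g(x) dx = -77.5.
M_6 ≈ -77.444444.
Error ≈ -77.5 − (-77.444444) ≈ -0.0556.

-0.0556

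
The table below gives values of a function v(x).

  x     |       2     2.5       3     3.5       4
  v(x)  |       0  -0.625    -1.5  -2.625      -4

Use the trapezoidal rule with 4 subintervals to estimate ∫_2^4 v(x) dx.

-3.375

Δx = 0.5.
T_4 = (0.5/2)·[0 + 2·(-0.625) + 2·(-1.5) + 2·(-2.625) + (-4)] = -3.375.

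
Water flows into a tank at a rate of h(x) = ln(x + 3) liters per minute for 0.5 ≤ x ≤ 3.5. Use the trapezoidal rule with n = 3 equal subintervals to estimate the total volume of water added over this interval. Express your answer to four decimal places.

Δx = (3.5 − 0.5)/3 = 1.
h(0.5) ≈ 1.2528, h(1.5) ≈ 1.5041, h(2.5) ≈ 1.7047, h(3.5) ≈ 1.8718.
T_3 = (Δx/2)·[h(x_0) + 2h(x_1) + 2h(x_2) + h(x_3)].
Sum ≈ 4.7711.

4.7711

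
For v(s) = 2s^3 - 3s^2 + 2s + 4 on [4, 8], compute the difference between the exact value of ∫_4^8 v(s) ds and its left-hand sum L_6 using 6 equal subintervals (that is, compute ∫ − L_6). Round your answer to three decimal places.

243.556

Exact integral: ∫_4^8 v(s) ds = 1536.
L_6 ≈ 1292.44444.
Error ≈ 1536 − 1292.44444 ≈ 243.556.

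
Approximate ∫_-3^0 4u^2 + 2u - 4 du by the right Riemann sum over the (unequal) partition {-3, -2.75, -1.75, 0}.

2.9375

Subinterval widths: 0.25, 1, 1.75.
Right endpoints: -2.75, -1.75, 0.
f(-2.75) = 20.75, f(-1.75) = 4.75, f(0) = -4.
Sum = Σ Δu_i · f(u_i).
Sum = 2.9375.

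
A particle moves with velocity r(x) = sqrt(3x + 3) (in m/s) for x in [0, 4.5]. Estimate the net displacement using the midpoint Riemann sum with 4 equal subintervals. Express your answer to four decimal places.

Δx = (4.5 − 0)/4 = 1.125.
Midpoints: 0.5625, 1.6875, 2.8125, 3.9375.
r(0.5625) ≈ 2.1651, r(1.6875) ≈ 2.8395, r(2.8125) ≈ 3.3819, r(3.9375) ≈ 3.8487.
Sum = Δx · [r(0.5625) + r(1.6875) + r(2.8125) + r(3.9375)].
Sum ≈ 13.7646.

13.7646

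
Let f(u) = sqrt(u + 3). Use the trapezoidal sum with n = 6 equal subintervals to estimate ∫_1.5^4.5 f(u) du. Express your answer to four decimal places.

7.3280

Δu = (4.5 − 1.5)/6 = 0.5.
f(1.5) ≈ 2.1213, f(2) ≈ 2.2361, f(2.5) ≈ 2.3452, f(3) ≈ 2.4495, f(3.5) ≈ 2.5495, f(4) ≈ 2.6458, f(4.5) ≈ 2.7386.
T_6 = (Δu/2)·[f(u_0) + 2f(u_1) + ... + 2f(u_{5}) + f(u_6)].
Sum ≈ 7.3280.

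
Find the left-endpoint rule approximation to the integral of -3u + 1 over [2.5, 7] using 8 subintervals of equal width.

-55.828125

Δu = (7 − 2.5)/8 = 0.5625.
Left endpoints: 2.5, 3.0625, 3.625, 4.1875, 4.75, 5.3125, 5.875, 6.4375.
f(2.5) = -6.5, f(3.0625) = -8.1875, f(3.625) = -9.875, f(4.1875) = -11.5625, f(4.75) = -13.25, f(5.3125) = -14.9375, f(5.875) = -16.625, f(6.4375) = -18.3125.
Sum = Δu · [f(2.5) + f(3.0625) + f(3.625) + ...].
Sum = -55.828125.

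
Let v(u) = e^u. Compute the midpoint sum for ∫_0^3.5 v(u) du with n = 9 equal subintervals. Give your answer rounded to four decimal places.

Δu = (3.5 − 0)/9 = 7/18.
Midpoints: 7/36, 7/12, 35/36, 49/36, 1.75, 77/36, 91/36, 35/12, 119/36.
v(7/36) ≈ 1.2146, v(7/12) ≈ 1.7920, v(35/36) ≈ 2.6438, v(49/36) ≈ 3.9005, v(1.75) ≈ 5.7546, v(77/36) ≈ 8.4900, v(91/36) ≈ 12.5256, v(35/12) ≈ 18.4796, v(119/36) ≈ 27.2637.
Sum = Δu · [v(7/36) + v(7/12) + v(35/36) + ...].
Sum ≈ 31.9140.

31.9140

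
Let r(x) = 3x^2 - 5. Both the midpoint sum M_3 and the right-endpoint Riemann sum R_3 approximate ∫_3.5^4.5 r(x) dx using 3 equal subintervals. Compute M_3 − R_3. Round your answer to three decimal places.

-4.083

M_3 ≈ 43.22222.
R_3 ≈ 47.30556.
M_3 − R_3 ≈ -4.083.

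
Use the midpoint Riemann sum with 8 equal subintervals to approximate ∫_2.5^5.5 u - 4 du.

0

Δu = (5.5 − 2.5)/8 = 0.375.
Midpoints: 2.6875, 3.0625, 3.4375, 3.8125, 4.1875, 4.5625, 4.9375, 5.3125.
f(2.6875) = -1.3125, f(3.0625) = -0.9375, f(3.4375) = -0.5625, f(3.8125) = -0.1875, f(4.1875) = 0.1875, f(4.5625) = 0.5625, f(4.9375) = 0.9375, f(5.3125) = 1.3125.
Sum = Δu · [f(2.6875) + f(3.0625) + f(3.4375) + ...].
Sum = 0.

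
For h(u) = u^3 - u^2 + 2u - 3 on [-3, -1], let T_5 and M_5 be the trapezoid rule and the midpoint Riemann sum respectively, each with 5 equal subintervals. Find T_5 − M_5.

-0.56

T_5 = -43.04.
M_5 = -42.48.
T_5 − M_5 = -0.56.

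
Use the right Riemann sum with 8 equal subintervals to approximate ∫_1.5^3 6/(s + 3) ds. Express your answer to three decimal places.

1.695

Δs = (3 − 1.5)/8 = 0.1875.
Right endpoints: 1.6875, 1.875, 2.0625, 2.25, 2.4375, 2.625, 2.8125, 3.
f(1.6875) = 1.28, f(1.875) = 16/13, f(2.0625) = 32/27, f(2.25) = 8/7, f(2.4375) = 32/29, f(2.625) = 16/15, f(2.8125) = 32/31, f(3) = 1.
Sum = Δs · [f(1.6875) + f(1.875) + f(2.0625) + ...].
Sum ≈ 1.695.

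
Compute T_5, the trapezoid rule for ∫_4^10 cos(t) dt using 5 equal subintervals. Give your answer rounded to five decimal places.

Δt = (10 − 4)/5 = 1.2.
f(4) ≈ -0.65364, f(5.2) ≈ 0.46852, f(6.4) ≈ 0.99318, f(7.6) ≈ 0.25126, f(8.8) ≈ -0.81109, f(10) ≈ -0.83907.
T_5 = (Δt/2)·[f(t_0) + 2f(t_1) + ... + 2f(t_{4}) + f(t_5)].
Sum ≈ 0.18661.

0.18661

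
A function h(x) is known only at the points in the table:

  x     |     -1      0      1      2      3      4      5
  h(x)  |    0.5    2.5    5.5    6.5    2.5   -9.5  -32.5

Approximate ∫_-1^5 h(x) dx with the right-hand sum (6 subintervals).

-25

Δx = 1.
Sum = 1·[2.5 + 5.5 + 6.5 + 2.5 + (-9.5) + (-32.5)] = -25.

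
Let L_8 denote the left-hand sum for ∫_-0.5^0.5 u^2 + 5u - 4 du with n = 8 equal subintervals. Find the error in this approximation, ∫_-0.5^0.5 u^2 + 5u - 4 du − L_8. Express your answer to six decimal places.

0.309896

Exact integral: ∫_-0.5^0.5 f(u) du ≈ -3.91666667.
L_8 = -4.2265625.
Error ≈ -3.91666667 − (-4.2265625) ≈ 0.309896.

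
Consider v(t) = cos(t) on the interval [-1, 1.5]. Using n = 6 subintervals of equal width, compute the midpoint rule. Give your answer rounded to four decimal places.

1.8523

Δt = (1.5 − (-1))/6 = 5/12.
Midpoints: -19/24, -0.375, 1/24, 11/24, 0.875, 31/24.
v(-19/24) ≈ 0.7027, v(-0.375) ≈ 0.9305, v(1/24) ≈ 0.9991, v(11/24) ≈ 0.8968, v(0.875) ≈ 0.6410, v(31/24) ≈ 0.2755.
Sum = Δt · [v(-19/24) + v(-0.375) + v(1/24) + ...].
Sum ≈ 1.8523.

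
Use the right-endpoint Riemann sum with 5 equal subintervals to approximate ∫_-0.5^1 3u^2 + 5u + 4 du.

Δu = (1 − (-0.5))/5 = 0.3.
Right endpoints: -0.2, 0.1, 0.4, 0.7, 1.
f(-0.2) = 3.12, f(0.1) = 4.53, f(0.4) = 6.48, f(0.7) = 8.97, f(1) = 12.
Sum = Δu · [f(-0.2) + f(0.1) + f(0.4) + f(0.7) + f(1)].
Sum = 10.53.

10.53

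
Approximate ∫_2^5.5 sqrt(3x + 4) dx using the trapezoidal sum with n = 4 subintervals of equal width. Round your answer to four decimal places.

Δx = (5.5 − 2)/4 = 0.875.
f(2) ≈ 3.1623, f(2.875) ≈ 3.5532, f(3.75) ≈ 3.9051, f(4.625) ≈ 4.2279, f(5.5) ≈ 4.5277.
T_4 = (Δx/2)·[f(x_0) + 2f(x_1) + 2f(x_2) + 2f(x_3) + f(x_4)].
Sum ≈ 13.5898.

13.5898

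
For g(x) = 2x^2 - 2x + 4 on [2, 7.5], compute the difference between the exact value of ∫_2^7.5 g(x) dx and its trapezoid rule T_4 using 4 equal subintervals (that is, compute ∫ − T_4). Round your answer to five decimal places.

Exact integral: ∫_2^7.5 g(x) dx ≈ 245.6666667.
T_4 = 249.1328125.
Error ≈ 245.6666667 − 249.1328125 ≈ -3.46615.

-3.46615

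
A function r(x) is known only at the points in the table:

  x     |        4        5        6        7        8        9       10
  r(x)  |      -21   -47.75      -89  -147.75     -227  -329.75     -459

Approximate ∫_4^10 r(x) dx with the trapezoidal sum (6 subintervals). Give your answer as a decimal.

-1081.25

Δx = 1.
T_6 = (1/2)·[(-21) + 2·(-47.75) + 2·(-89) + 2·(-147.75) + 2·(-227) + 2·(-329.75) + (-459)] = -1081.25.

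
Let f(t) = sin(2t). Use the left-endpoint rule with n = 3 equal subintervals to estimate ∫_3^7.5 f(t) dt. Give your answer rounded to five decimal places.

-0.60580

Δt = (7.5 − 3)/3 = 1.5.
Left endpoints: 3, 4.5, 6.
f(3) ≈ -0.27942, f(4.5) ≈ 0.41212, f(6) ≈ -0.53657.
Sum = Δt · [f(3) + f(4.5) + f(6)].
Sum ≈ -0.60580.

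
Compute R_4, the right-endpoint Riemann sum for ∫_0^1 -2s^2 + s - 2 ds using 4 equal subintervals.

-2.3125

Δs = (1 − 0)/4 = 0.25.
Right endpoints: 0.25, 0.5, 0.75, 1.
f(0.25) = -1.875, f(0.5) = -2, f(0.75) = -2.375, f(1) = -3.
Sum = Δs · [f(0.25) + f(0.5) + f(0.75) + f(1)].
Sum = -2.3125.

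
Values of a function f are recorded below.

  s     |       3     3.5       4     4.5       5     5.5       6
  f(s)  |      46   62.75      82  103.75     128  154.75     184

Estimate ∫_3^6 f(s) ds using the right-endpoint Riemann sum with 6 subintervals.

Δs = 0.5.
Sum = 0.5·[62.75 + 82 + 103.75 + 128 + 154.75 + 184] = 357.625.

357.625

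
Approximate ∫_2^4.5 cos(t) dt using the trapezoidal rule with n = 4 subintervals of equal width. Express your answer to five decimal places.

Δt = (4.5 − 2)/4 = 0.625.
f(2) ≈ -0.41615, f(2.625) ≈ -0.86951, f(3.25) ≈ -0.99413, f(3.875) ≈ -0.74290, f(4.5) ≈ -0.21080.
T_4 = (Δt/2)·[f(t_0) + 2f(t_1) + 2f(t_2) + 2f(t_3) + f(t_4)].
Sum ≈ -1.82500.

-1.82500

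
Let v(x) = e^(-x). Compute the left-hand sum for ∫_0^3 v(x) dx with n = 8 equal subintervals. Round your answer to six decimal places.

Δx = (3 − 0)/8 = 0.375.
Left endpoints: 0, 0.375, 0.75, 1.125, 1.5, 1.875, 2.25, 2.625.
v(0) ≈ 1.000000, v(0.375) ≈ 0.687289, v(0.75) ≈ 0.472367, v(1.125) ≈ 0.324652, v(1.5) ≈ 0.223130, v(1.875) ≈ 0.153355, v(2.25) ≈ 0.105399, v(2.625) ≈ 0.072440.
Sum = Δx · [v(0) + v(0.375) + v(0.75) + ...].
Sum ≈ 1.139487.

1.139487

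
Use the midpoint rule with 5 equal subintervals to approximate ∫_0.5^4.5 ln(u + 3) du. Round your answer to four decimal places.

Δu = (4.5 − 0.5)/5 = 0.8.
Midpoints: 0.9, 1.7, 2.5, 3.3, 4.1.
f(0.9) ≈ 1.3610, f(1.7) ≈ 1.5476, f(2.5) ≈ 1.7047, f(3.3) ≈ 1.8405, f(4.1) ≈ 1.9601.
Sum = Δu · [f(0.9) + f(1.7) + f(2.5) + f(3.3) + f(4.1)].
Sum ≈ 6.7311.

6.7311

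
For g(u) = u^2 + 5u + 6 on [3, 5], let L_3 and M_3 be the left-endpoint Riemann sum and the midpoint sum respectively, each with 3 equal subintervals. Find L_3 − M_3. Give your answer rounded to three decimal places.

L_3 ≈ 76.14815.
M_3 ≈ 84.59259.
L_3 − M_3 ≈ -8.444.

-8.444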